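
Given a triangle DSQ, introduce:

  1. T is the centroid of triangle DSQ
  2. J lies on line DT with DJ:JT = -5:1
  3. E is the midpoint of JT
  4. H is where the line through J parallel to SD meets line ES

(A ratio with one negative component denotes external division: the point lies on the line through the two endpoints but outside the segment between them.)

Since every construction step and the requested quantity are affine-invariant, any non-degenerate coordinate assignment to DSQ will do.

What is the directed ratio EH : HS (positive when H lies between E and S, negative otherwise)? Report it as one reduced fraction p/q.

Choose coordinates D = (0, 0), S = (1, 0), Q = (0, 1).
1. T is the centroid of triangle DSQ ⇒ T = (1/3, 1/3)
2. J lies on line DT with DJ:JT = -5:1 ⇒ J = (5/12, 5/12)
3. E is the midpoint of JT ⇒ E = (3/8, 3/8)
4. H is where the line through J parallel to SD meets line ES ⇒ H = (11/36, 5/12)
H = E + t·(S−E) with t = -1/9, so EH:HS = t:(1−t) = -1/9:10/9

EH:HS = -1/10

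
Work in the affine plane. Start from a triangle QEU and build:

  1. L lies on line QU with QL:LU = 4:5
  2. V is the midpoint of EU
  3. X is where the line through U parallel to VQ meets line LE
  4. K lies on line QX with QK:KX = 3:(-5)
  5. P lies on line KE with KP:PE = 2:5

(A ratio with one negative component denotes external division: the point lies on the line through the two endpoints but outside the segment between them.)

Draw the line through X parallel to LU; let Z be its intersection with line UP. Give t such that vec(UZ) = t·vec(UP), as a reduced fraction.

t = -70/127

Choose coordinates Q = (0, 0), E = (1, 0), U = (0, 1).
1. L lies on line QU with QL:LU = 4:5 ⇒ L = (0, 4/9)
2. V is the midpoint of EU ⇒ V = (1/2, 1/2)
3. X is where the line through U parallel to VQ meets line LE ⇒ X = (-5/13, 8/13)
4. K lies on line QX with QK:KX = 3:(-5) ⇒ K = (15/26, -12/13)
5. P lies on line KE with KP:PE = 2:5 ⇒ P = (127/182, -60/91)
through X parallel to LU: direction (0, 5/9); meets UP at Z = (-5/13, 3161/1651)
Z = U + t·(P−U) with t = -70/127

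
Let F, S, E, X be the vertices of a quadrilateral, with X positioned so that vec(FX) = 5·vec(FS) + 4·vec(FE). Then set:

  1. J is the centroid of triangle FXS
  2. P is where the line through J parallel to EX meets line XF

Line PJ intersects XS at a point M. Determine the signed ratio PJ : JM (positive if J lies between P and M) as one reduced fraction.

PJ:JM = 8/5

Work in coordinates with F = (0, 0), S = (1, 0), E = (0, 1), X = (5, 4).
1. J is the centroid of triangle FXS ⇒ J = (2, 4/3)
2. P is where the line through J parallel to EX meets line XF ⇒ P = (2/3, 8/15)
line PJ meets XS at M = (17/6, 11/6)
J = P + t·(M−P) with t = 8/13, so PJ:JM = 8/13:5/13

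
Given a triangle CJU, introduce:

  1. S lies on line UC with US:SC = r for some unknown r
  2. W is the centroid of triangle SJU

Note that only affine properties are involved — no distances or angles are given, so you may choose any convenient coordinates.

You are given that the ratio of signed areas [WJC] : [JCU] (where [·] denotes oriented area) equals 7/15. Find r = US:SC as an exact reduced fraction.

Assign C = (0, 0), J = (1, 0), U = (0, 1) — the answer is frame-independent, so this choice is without loss of generality.
1. With US:SC = r, write λ = r/(r+1) so S = U + λ·(C−U); S is affine-linear in λ
2. W is the centroid of triangle SJU ⇒ W is an affine combination of earlier points and hence also affine-linear in λ
Every point depending on S is an affine combination of S and λ-independent points, so each such coordinate is linear in λ; the λ² term in each signed area is a multiple of (C−U)×(C−U) = 0, so 2·[WJC] and 2·[JCU] are each linear in λ. Evaluating at λ=0 and λ=1:
  2·[WJC] = 1/3·λ − 2/3,   2·[JCU] = -1
So [WJC]:[JCU] = (1/3·λ − 2/3) / (-1). Setting this equal to 7/15:
  1/3·λ − 2/3 = 7/15·(-1)  ⇒  λ = 3/5
Then r = λ/(1−λ) = (3/5)/(2/5) = 3/2. Check: with r = 3/2, S = (0, 2/5) and [WJC]:[JCU] = 7/15 as required.

r = 3/2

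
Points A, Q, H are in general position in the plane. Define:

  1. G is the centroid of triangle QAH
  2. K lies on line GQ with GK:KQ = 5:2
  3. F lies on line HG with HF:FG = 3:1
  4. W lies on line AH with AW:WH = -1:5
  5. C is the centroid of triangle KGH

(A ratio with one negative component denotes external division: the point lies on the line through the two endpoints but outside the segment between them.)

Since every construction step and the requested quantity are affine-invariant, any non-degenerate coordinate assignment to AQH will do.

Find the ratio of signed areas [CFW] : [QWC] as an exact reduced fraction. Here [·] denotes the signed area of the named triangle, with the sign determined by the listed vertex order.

[CFW]:[QWC] = -35/212

Assign A = (0, 0), Q = (1, 0), H = (0, 1) — the answer is frame-independent, so this choice is without loss of generality.
1. G is the centroid of triangle QAH ⇒ G = (1/3, 1/3)
2. K lies on line GQ with GK:KQ = 5:2 ⇒ K = (17/21, 2/21)
3. F lies on line HG with HF:FG = 3:1 ⇒ F = (1/4, 1/2)
4. W lies on line AH with AW:WH = -1:5 ⇒ W = (0, -1/4)
5. C is the centroid of triangle KGH ⇒ C = (8/21, 10/21)
2·[CFW] = 5/48, 2·[QWC] = -53/84
[CFW]:[QWC] = 5/48:-53/84 = -35/212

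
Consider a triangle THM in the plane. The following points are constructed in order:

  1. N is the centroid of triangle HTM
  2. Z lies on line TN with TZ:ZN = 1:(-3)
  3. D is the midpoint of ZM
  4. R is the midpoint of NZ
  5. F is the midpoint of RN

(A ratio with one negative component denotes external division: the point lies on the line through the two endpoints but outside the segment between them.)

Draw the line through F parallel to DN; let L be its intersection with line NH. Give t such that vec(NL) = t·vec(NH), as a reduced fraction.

t = 3/4

Choose coordinates T = (0, 0), H = (1, 0), M = (0, 1).
1. N is the centroid of triangle HTM ⇒ N = (1/3, 1/3)
2. Z lies on line TN with TZ:ZN = 1:(-3) ⇒ Z = (-1/6, -1/6)
3. D is the midpoint of ZM ⇒ D = (-1/12, 5/12)
4. R is the midpoint of NZ ⇒ R = (1/12, 1/12)
5. F is the midpoint of RN ⇒ F = (5/24, 5/24)
through F parallel to DN: direction (5/12, -1/12); meets NH at L = (5/6, 1/12)
L = N + t·(H−N) with t = 3/4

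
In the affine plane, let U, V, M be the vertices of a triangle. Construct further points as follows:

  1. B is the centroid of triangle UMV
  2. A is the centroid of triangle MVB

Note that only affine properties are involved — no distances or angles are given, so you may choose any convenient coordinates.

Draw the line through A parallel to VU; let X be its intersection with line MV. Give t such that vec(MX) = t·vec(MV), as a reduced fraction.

t = 5/9

Choose coordinates U = (0, 0), V = (1, 0), M = (0, 1).
1. B is the centroid of triangle UMV ⇒ B = (1/3, 1/3)
2. A is the centroid of triangle MVB ⇒ A = (4/9, 4/9)
through A parallel to VU: direction (-1, 0); meets MV at X = (5/9, 4/9)
X = M + t·(V−M) with t = 5/9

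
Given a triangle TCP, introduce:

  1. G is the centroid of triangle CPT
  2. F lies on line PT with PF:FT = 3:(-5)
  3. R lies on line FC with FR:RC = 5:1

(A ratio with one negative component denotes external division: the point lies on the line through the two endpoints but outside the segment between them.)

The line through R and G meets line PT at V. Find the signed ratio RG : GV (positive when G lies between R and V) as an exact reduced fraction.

RG:GV = 3/2

Assign T = (0, 0), C = (1, 0), P = (0, 1) — the answer is frame-independent, so this choice is without loss of generality.
1. G is the centroid of triangle CPT ⇒ G = (1/3, 1/3)
2. F lies on line PT with PF:FT = 3:(-5) ⇒ F = (0, 5/2)
3. R lies on line FC with FR:RC = 5:1 ⇒ R = (5/6, 5/12)
line RG meets PT at V = (0, 5/18)
G = R + t·(V−R) with t = 3/5, so RG:GV = 3/5:2/5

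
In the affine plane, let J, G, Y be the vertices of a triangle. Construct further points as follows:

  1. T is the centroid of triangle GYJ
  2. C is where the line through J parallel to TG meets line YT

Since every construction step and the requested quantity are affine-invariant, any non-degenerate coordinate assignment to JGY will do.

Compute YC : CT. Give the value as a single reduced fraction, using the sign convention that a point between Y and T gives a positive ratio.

YC:CT = -2

Set J = (0, 0), G = (1, 0), Y = (0, 1); any affine frame gives the same invariant.
1. T is the centroid of triangle GYJ ⇒ T = (1/3, 1/3)
2. C is where the line through J parallel to TG meets line YT ⇒ C = (2/3, -1/3)
C = Y + t·(T−Y) with t = 2, so YC:CT = t:(1−t) = 2:-1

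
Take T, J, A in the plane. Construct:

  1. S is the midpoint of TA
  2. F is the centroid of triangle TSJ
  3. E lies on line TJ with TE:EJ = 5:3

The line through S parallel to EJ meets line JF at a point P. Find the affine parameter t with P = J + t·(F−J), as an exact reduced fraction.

t = 3

Work in coordinates with T = (0, 0), J = (1, 0), A = (0, 1).
1. S is the midpoint of TA ⇒ S = (0, 1/2)
2. F is the centroid of triangle TSJ ⇒ F = (1/3, 1/6)
3. E lies on line TJ with TE:EJ = 5:3 ⇒ E = (5/8, 0)
through S parallel to EJ: direction (3/8, 0); meets JF at P = (-1, 1/2)
P = J + t·(F−J) with t = 3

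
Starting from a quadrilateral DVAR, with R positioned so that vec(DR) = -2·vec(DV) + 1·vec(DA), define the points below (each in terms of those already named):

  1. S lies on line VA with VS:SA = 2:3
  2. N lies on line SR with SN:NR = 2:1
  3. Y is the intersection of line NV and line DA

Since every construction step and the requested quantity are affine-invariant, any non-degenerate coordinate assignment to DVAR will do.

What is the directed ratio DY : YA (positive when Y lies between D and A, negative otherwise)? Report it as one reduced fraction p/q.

Set D = (0, 0), V = (1, 0), A = (0, 1), R = (-2, 1); any affine frame gives the same invariant.
1. S lies on line VA with VS:SA = 2:3 ⇒ S = (3/5, 2/5)
2. N lies on line SR with SN:NR = 2:1 ⇒ N = (-17/15, 4/5)
3. Y is the intersection of line NV and line DA ⇒ Y = (0, 3/8)
Y = D + t·(A−D) with t = 3/8, so DY:YA = t:(1−t) = 3/8:5/8

DY:YA = 3/5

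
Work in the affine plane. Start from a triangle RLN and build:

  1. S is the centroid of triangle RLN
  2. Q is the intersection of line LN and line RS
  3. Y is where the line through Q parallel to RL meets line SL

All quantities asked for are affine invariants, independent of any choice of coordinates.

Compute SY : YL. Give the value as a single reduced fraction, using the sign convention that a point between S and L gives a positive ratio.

SY:YL = -1/3

Choose coordinates R = (0, 0), L = (1, 0), N = (0, 1).
1. S is the centroid of triangle RLN ⇒ S = (1/3, 1/3)
2. Q is the intersection of line LN and line RS ⇒ Q = (1/2, 1/2)
3. Y is where the line through Q parallel to RL meets line SL ⇒ Y = (0, 1/2)
Y = S + t·(L−S) with t = -1/2, so SY:YL = t:(1−t) = -1/2:3/2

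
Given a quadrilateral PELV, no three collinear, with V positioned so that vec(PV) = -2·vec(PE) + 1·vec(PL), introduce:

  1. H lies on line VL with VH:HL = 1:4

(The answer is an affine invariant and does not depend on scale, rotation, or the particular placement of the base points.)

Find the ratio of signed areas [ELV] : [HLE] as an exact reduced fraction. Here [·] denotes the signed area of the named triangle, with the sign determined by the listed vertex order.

[ELV]:[HLE] = -5/4

Set P = (0, 0), E = (1, 0), L = (0, 1), V = (-2, 1); any affine frame gives the same invariant.
1. H lies on line VL with VH:HL = 1:4 ⇒ H = (-8/5, 1)
2·[ELV] = 2, 2·[HLE] = -8/5
[ELV]:[HLE] = 2:-8/5 = -5/4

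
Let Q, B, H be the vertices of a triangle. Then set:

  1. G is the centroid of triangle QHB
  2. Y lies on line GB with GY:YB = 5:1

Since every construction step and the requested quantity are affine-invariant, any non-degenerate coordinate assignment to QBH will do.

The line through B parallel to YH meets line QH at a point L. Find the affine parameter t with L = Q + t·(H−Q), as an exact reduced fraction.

Work in coordinates with Q = (0, 0), B = (1, 0), H = (0, 1).
1. G is the centroid of triangle QHB ⇒ G = (1/3, 1/3)
2. Y lies on line GB with GY:YB = 5:1 ⇒ Y = (8/9, 1/18)
through B parallel to YH: direction (-8/9, 17/18); meets QH at L = (0, 17/16)
L = Q + t·(H−Q) with t = 17/16

t = 17/16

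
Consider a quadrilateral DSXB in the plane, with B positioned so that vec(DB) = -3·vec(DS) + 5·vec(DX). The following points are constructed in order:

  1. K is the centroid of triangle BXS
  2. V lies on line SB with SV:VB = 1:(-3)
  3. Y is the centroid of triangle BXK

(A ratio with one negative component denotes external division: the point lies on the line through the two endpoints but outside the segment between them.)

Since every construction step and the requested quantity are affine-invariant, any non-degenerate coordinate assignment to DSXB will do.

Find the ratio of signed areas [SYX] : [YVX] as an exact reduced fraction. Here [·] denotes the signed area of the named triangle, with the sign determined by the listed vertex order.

[SYX]:[YVX] = -8/13

Choose coordinates D = (0, 0), S = (1, 0), X = (0, 1), B = (-3, 5).
1. K is the centroid of triangle BXS ⇒ K = (-2/3, 2)
2. V lies on line SB with SV:VB = 1:(-3) ⇒ V = (3, -5/2)
3. Y is the centroid of triangle BXK ⇒ Y = (-11/9, 8/3)
2·[SYX] = 4/9, 2·[YVX] = -13/18
[SYX]:[YVX] = 4/9:-13/18 = -8/13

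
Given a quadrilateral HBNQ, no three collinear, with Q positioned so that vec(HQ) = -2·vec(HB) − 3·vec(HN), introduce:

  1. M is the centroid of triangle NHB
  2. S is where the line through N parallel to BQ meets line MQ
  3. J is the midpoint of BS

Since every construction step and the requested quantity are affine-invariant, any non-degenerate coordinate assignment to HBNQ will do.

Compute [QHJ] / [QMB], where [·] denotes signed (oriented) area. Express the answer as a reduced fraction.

[QHJ]:[QMB] = 11/18

Set H = (0, 0), B = (1, 0), N = (0, 1), Q = (-2, -3); any affine frame gives the same invariant.
1. M is the centroid of triangle NHB ⇒ M = (1/3, 1/3)
2. S is where the line through N parallel to BQ meets line MQ ⇒ S = (8/3, 11/3)
3. J is the midpoint of BS ⇒ J = (11/6, 11/6)
2·[QHJ] = -11/6, 2·[QMB] = -3
[QHJ]:[QMB] = -11/6:-3 = 11/18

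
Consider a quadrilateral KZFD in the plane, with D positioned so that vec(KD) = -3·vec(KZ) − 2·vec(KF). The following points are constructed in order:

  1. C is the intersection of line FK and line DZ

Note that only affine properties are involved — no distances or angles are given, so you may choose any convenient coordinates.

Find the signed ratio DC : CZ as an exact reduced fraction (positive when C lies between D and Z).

DC:CZ = 3

Assign K = (0, 0), Z = (1, 0), F = (0, 1), D = (-3, -2) — the answer is frame-independent, so this choice is without loss of generality.
1. C is the intersection of line FK and line DZ ⇒ C = (0, -1/2)
C = D + t·(Z−D) with t = 3/4, so DC:CZ = t:(1−t) = 3/4:1/4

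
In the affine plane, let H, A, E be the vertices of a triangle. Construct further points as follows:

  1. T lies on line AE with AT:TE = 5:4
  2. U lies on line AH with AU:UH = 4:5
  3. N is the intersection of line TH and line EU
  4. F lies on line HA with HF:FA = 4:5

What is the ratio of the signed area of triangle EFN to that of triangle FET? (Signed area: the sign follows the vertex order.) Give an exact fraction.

[EFN]:[FET] = -81/305

Work in coordinates with H = (0, 0), A = (1, 0), E = (0, 1).
1. T lies on line AE with AT:TE = 5:4 ⇒ T = (4/9, 5/9)
2. U lies on line AH with AU:UH = 4:5 ⇒ U = (5/9, 0)
3. N is the intersection of line TH and line EU ⇒ N = (20/61, 25/61)
4. F lies on line HA with HF:FA = 4:5 ⇒ F = (4/9, 0)
2·[EFN] = 4/61, 2·[FET] = -20/81
[EFN]:[FET] = 4/61:-20/81 = -81/305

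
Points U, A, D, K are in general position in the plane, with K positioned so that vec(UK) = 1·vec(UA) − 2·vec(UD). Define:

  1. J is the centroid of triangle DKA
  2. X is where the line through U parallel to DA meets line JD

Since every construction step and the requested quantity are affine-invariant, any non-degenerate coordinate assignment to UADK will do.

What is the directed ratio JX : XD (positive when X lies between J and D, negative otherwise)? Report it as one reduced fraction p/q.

JX:XD = -1/3

Assign U = (0, 0), A = (1, 0), D = (0, 1), K = (1, -2) — the answer is frame-independent, so this choice is without loss of generality.
1. J is the centroid of triangle DKA ⇒ J = (2/3, -1/3)
2. X is where the line through U parallel to DA meets line JD ⇒ X = (1, -1)
X = J + t·(D−J) with t = -1/2, so JX:XD = t:(1−t) = -1/2:3/2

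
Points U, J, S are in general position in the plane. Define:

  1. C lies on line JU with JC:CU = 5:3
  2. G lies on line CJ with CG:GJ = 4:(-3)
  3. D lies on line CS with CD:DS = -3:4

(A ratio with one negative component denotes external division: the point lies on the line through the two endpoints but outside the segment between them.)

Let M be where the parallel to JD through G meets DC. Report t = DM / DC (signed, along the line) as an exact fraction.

Choose coordinates U = (0, 0), J = (1, 0), S = (0, 1).
1. C lies on line JU with JC:CU = 5:3 ⇒ C = (3/8, 0)
2. G lies on line CJ with CG:GJ = 4:(-3) ⇒ G = (23/8, 0)
3. D lies on line CS with CD:DS = -3:4 ⇒ D = (3/2, -3)
through G parallel to JD: direction (1/2, -3); meets DC at M = (39/8, -12)
M = D + t·(C−D) with t = -3

t = -3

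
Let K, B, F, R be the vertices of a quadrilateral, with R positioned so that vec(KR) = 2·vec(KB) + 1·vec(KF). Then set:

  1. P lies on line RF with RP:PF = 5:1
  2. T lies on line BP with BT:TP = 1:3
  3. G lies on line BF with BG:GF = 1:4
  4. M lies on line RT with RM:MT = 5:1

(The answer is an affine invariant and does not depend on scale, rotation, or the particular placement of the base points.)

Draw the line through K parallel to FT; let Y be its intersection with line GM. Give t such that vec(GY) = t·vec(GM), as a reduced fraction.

Assign K = (0, 0), B = (1, 0), F = (0, 1), R = (2, 1) — the answer is frame-independent, so this choice is without loss of generality.
1. P lies on line RF with RP:PF = 5:1 ⇒ P = (1/3, 1)
2. T lies on line BP with BT:TP = 1:3 ⇒ T = (5/6, 1/4)
3. G lies on line BF with BG:GF = 1:4 ⇒ G = (4/5, 1/5)
4. M lies on line RT with RM:MT = 5:1 ⇒ M = (37/36, 3/8)
through K parallel to FT: direction (5/6, -3/4); meets GM at Y = (85/342, -17/76)
Y = G + t·(M−G) with t = -46/19

t = -46/19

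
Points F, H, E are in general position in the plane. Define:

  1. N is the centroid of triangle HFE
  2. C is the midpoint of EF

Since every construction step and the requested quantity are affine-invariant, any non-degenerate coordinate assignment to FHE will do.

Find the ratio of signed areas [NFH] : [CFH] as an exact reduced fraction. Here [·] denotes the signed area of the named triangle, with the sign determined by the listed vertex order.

Choose coordinates F = (0, 0), H = (1, 0), E = (0, 1).
1. N is the centroid of triangle HFE ⇒ N = (1/3, 1/3)
2. C is the midpoint of EF ⇒ C = (0, 1/2)
2·[NFH] = 1/3, 2·[CFH] = 1/2
[NFH]:[CFH] = 1/3:1/2 = 2/3

[NFH]:[CFH] = 2/3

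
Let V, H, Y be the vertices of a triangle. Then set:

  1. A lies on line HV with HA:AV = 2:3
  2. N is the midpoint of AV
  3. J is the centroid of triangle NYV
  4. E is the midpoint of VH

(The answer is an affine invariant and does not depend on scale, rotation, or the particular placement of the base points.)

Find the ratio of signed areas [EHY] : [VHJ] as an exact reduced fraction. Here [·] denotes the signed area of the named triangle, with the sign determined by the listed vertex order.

[EHY]:[VHJ] = 3/2

Choose coordinates V = (0, 0), H = (1, 0), Y = (0, 1).
1. A lies on line HV with HA:AV = 2:3 ⇒ A = (3/5, 0)
2. N is the midpoint of AV ⇒ N = (3/10, 0)
3. J is the centroid of triangle NYV ⇒ J = (1/10, 1/3)
4. E is the midpoint of VH ⇒ E = (1/2, 0)
2·[EHY] = 1/2, 2·[VHJ] = 1/3
[EHY]:[VHJ] = 1/2:1/3 = 3/2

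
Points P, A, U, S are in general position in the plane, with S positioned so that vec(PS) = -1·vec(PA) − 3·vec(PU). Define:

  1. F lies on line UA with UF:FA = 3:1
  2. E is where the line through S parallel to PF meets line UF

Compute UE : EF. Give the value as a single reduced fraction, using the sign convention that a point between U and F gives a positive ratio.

UE:EF = -11/8

Work in coordinates with P = (0, 0), A = (1, 0), U = (0, 1), S = (-1, -3).
1. F lies on line UA with UF:FA = 3:1 ⇒ F = (3/4, 1/4)
2. E is where the line through S parallel to PF meets line UF ⇒ E = (11/4, -7/4)
E = U + t·(F−U) with t = 11/3, so UE:EF = t:(1−t) = 11/3:-8/3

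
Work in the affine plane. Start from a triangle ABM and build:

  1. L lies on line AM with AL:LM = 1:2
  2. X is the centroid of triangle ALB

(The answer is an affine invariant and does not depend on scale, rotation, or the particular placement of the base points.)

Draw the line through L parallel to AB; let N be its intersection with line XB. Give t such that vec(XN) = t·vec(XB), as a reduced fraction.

Set A = (0, 0), B = (1, 0), M = (0, 1); any affine frame gives the same invariant.
1. L lies on line AM with AL:LM = 1:2 ⇒ L = (0, 1/3)
2. X is the centroid of triangle ALB ⇒ X = (1/3, 1/9)
through L parallel to AB: direction (1, 0); meets XB at N = (-1, 1/3)
N = X + t·(B−X) with t = -2

t = -2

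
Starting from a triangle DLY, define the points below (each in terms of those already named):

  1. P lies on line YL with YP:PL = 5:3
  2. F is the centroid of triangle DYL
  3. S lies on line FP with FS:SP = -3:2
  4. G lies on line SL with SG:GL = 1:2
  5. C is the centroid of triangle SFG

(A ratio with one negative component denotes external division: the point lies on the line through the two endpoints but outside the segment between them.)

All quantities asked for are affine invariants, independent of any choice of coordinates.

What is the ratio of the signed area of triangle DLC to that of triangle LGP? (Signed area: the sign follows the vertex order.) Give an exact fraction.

[DLC]:[LGP] = 79/36

Set D = (0, 0), L = (1, 0), Y = (0, 1); any affine frame gives the same invariant.
1. P lies on line YL with YP:PL = 5:3 ⇒ P = (5/8, 3/8)
2. F is the centroid of triangle DYL ⇒ F = (1/3, 1/3)
3. S lies on line FP with FS:SP = -3:2 ⇒ S = (29/24, 11/24)
4. G lies on line SL with SG:GL = 1:2 ⇒ G = (41/36, 11/36)
5. C is the centroid of triangle SFG ⇒ C = (193/216, 79/216)
2·[DLC] = 79/216, 2·[LGP] = 1/6
[DLC]:[LGP] = 79/216:1/6 = 79/36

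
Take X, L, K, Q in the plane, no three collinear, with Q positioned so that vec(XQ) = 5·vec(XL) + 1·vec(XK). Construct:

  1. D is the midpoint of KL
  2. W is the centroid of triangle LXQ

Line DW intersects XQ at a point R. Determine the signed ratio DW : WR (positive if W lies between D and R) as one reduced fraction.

Assign X = (0, 0), L = (1, 0), K = (0, 1), Q = (5, 1) — the answer is frame-independent, so this choice is without loss of generality.
1. D is the midpoint of KL ⇒ D = (1/2, 1/2)
2. W is the centroid of triangle LXQ ⇒ W = (2, 1/3)
line DW meets XQ at R = (25/14, 5/14)
W = D + t·(R−D) with t = 7/6, so DW:WR = 7/6:-1/6

DW:WR = -7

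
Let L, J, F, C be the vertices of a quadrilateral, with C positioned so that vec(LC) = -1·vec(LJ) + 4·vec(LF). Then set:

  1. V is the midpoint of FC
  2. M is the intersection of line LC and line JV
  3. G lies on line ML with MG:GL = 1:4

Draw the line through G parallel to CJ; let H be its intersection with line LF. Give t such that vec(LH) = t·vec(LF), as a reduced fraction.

Assign L = (0, 0), J = (1, 0), F = (0, 1), C = (-1, 4) — the answer is frame-independent, so this choice is without loss of generality.
1. V is the midpoint of FC ⇒ V = (-1/2, 5/2)
2. M is the intersection of line LC and line JV ⇒ M = (-5/7, 20/7)
3. G lies on line ML with MG:GL = 1:4 ⇒ G = (-4/7, 16/7)
through G parallel to CJ: direction (2, -4); meets LF at H = (0, 8/7)
H = L + t·(F−L) with t = 8/7

t = 8/7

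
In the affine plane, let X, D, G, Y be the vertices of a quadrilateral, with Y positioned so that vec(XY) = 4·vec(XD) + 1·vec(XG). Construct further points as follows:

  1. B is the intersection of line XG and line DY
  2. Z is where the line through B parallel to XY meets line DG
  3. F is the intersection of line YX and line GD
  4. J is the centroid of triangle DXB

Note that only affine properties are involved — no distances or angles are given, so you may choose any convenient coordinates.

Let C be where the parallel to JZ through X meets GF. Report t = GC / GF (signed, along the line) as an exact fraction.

Work in coordinates with X = (0, 0), D = (1, 0), G = (0, 1), Y = (4, 1).
1. B is the intersection of line XG and line DY ⇒ B = (0, -1/3)
2. Z is where the line through B parallel to XY meets line DG ⇒ Z = (16/15, -1/15)
3. F is the intersection of line YX and line GD ⇒ F = (4/5, 1/5)
4. J is the centroid of triangle DXB ⇒ J = (1/3, -1/9)
through X parallel to JZ: direction (11/15, 2/45); meets GF at C = (33/35, 2/35)
C = G + t·(F−G) with t = 33/28

t = 33/28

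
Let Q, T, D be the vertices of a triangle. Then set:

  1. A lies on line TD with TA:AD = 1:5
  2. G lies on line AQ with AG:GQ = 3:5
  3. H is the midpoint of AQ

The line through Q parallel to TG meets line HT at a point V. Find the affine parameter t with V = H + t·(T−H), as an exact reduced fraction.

Work in coordinates with Q = (0, 0), T = (1, 0), D = (0, 1).
1. A lies on line TD with TA:AD = 1:5 ⇒ A = (5/6, 1/6)
2. G lies on line AQ with AG:GQ = 3:5 ⇒ G = (25/48, 5/48)
3. H is the midpoint of AQ ⇒ H = (5/12, 1/12)
through Q parallel to TG: direction (-23/48, 5/48); meets HT at V = (-23/12, 5/12)
V = H + t·(T−H) with t = -4

t = -4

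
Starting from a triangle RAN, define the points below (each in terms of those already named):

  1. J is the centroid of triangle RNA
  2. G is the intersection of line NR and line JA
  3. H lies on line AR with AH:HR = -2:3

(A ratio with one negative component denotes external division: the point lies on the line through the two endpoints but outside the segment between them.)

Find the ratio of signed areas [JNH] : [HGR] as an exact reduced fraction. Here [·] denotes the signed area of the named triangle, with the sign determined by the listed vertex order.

Assign R = (0, 0), A = (1, 0), N = (0, 1) — the answer is frame-independent, so this choice is without loss of generality.
1. J is the centroid of triangle RNA ⇒ J = (1/3, 1/3)
2. G is the intersection of line NR and line JA ⇒ G = (0, 1/2)
3. H lies on line AR with AH:HR = -2:3 ⇒ H = (3, 0)
2·[JNH] = -5/3, 2·[HGR] = 3/2
[JNH]:[HGR] = -5/3:3/2 = -10/9

[JNH]:[HGR] = -10/9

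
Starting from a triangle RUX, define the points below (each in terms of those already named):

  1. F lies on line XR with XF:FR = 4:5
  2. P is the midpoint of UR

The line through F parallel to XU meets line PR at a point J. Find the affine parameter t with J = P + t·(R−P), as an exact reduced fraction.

t = -1/9

Assign R = (0, 0), U = (1, 0), X = (0, 1) — the answer is frame-independent, so this choice is without loss of generality.
1. F lies on line XR with XF:FR = 4:5 ⇒ F = (0, 5/9)
2. P is the midpoint of UR ⇒ P = (1/2, 0)
through F parallel to XU: direction (1, -1); meets PR at J = (5/9, 0)
J = P + t·(R−P) with t = -1/9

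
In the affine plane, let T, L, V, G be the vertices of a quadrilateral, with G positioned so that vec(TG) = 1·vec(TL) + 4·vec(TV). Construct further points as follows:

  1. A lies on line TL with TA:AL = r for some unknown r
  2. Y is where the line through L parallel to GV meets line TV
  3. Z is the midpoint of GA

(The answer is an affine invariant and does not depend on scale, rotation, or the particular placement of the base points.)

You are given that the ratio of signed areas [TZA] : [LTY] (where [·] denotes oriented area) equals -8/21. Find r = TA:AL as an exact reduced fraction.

Choose coordinates T = (0, 0), L = (1, 0), V = (0, 1), G = (1, 4).
1. With TA:AL = r, write λ = r/(r+1) so A = T + λ·(L−T); A is affine-linear in λ
2. Y is where the line through L parallel to GV meets line TV ⇒ Y = (0, -3)
3. Z is the midpoint of GA ⇒ Z is an affine combination of earlier points and hence also affine-linear in λ
Every point depending on A is an affine combination of A and λ-independent points, so each such coordinate is linear in λ; the λ² term in each signed area is a multiple of (L−T)×(L−T) = 0, so 2·[TZA] and 2·[LTY] are each linear in λ. Evaluating at λ=0 and λ=1:
  2·[TZA] = -2·λ,   2·[LTY] = 3
So [TZA]:[LTY] = (-2·λ) / (3). Setting this equal to -8/21:
  -2·λ = -8/21·(3)  ⇒  λ = 4/7
Then r = λ/(1−λ) = (4/7)/(3/7) = 4/3. Check: with r = 4/3, A = (4/7, 0) and [TZA]:[LTY] = -8/21 as required.

r = 4/3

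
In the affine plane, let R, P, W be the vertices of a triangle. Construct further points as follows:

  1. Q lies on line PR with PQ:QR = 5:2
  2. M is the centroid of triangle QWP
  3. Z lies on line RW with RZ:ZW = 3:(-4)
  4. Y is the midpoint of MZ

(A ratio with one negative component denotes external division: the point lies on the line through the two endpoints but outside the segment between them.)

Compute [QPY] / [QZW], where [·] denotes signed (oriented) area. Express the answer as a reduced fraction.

Set R = (0, 0), P = (1, 0), W = (0, 1); any affine frame gives the same invariant.
1. Q lies on line PR with PQ:QR = 5:2 ⇒ Q = (2/7, 0)
2. M is the centroid of triangle QWP ⇒ M = (3/7, 1/3)
3. Z lies on line RW with RZ:ZW = 3:(-4) ⇒ Z = (0, -3)
4. Y is the midpoint of MZ ⇒ Y = (3/14, -4/3)
2·[QPY] = -20/21, 2·[QZW] = -8/7
[QPY]:[QZW] = -20/21:-8/7 = 5/6

[QPY]:[QZW] = 5/6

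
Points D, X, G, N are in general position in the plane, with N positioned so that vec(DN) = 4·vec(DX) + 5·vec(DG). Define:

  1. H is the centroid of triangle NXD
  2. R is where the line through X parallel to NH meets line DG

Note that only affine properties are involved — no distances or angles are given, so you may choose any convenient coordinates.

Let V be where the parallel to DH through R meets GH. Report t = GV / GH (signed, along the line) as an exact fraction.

t = 17/7

Choose coordinates D = (0, 0), X = (1, 0), G = (0, 1), N = (4, 5).
1. H is the centroid of triangle NXD ⇒ H = (5/3, 5/3)
2. R is where the line through X parallel to NH meets line DG ⇒ R = (0, -10/7)
through R parallel to DH: direction (5/3, 5/3); meets GH at V = (85/21, 55/21)
V = G + t·(H−G) with t = 17/7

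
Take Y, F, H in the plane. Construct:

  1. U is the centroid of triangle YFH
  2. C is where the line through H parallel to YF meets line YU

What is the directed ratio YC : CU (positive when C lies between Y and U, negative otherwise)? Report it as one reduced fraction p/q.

Assign Y = (0, 0), F = (1, 0), H = (0, 1) — the answer is frame-independent, so this choice is without loss of generality.
1. U is the centroid of triangle YFH ⇒ U = (1/3, 1/3)
2. C is where the line through H parallel to YF meets line YU ⇒ C = (1, 1)
C = Y + t·(U−Y) with t = 3, so YC:CU = t:(1−t) = 3:-2

YC:CU = -3/2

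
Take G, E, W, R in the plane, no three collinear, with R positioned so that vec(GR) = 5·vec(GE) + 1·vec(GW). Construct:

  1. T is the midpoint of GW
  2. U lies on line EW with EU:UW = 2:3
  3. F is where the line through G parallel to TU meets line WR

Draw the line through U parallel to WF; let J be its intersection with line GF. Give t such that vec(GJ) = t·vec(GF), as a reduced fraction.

t = 2/5

Work in coordinates with G = (0, 0), E = (1, 0), W = (0, 1), R = (5, 1).
1. T is the midpoint of GW ⇒ T = (0, 1/2)
2. U lies on line EW with EU:UW = 2:3 ⇒ U = (3/5, 2/5)
3. F is where the line through G parallel to TU meets line WR ⇒ F = (-6, 1)
through U parallel to WF: direction (-6, 0); meets GF at J = (-12/5, 2/5)
J = G + t·(F−G) with t = 2/5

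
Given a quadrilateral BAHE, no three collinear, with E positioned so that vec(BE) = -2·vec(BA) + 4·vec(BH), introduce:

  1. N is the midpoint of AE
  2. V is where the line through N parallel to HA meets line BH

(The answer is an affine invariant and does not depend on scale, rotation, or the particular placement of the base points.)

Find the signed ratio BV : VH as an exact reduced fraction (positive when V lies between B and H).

Set B = (0, 0), A = (1, 0), H = (0, 1), E = (-2, 4); any affine frame gives the same invariant.
1. N is the midpoint of AE ⇒ N = (-1/2, 2)
2. V is where the line through N parallel to HA meets line BH ⇒ V = (0, 3/2)
V = B + t·(H−B) with t = 3/2, so BV:VH = t:(1−t) = 3/2:-1/2

BV:VH = -3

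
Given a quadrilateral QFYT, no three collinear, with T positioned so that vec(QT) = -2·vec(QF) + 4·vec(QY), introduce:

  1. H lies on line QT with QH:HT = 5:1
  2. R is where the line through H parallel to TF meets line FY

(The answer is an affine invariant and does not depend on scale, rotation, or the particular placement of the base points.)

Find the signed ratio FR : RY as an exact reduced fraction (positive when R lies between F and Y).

Set Q = (0, 0), F = (1, 0), Y = (0, 1), T = (-2, 4); any affine frame gives the same invariant.
1. H lies on line QT with QH:HT = 5:1 ⇒ H = (-5/3, 10/3)
2. R is where the line through H parallel to TF meets line FY ⇒ R = (1/3, 2/3)
R = F + t·(Y−F) with t = 2/3, so FR:RY = t:(1−t) = 2/3:1/3

FR:RY = 2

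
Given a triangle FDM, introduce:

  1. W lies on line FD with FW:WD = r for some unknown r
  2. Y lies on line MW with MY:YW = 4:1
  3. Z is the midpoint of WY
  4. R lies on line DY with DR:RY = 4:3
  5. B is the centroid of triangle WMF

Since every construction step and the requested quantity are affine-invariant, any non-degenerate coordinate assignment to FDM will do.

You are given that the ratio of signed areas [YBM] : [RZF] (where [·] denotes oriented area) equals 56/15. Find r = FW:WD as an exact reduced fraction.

Set F = (0, 0), D = (1, 0), M = (0, 1); any affine frame gives the same invariant.
1. With FW:WD = r, write λ = r/(r+1) so W = F + λ·(D−F); W is affine-linear in λ
2. Y lies on line MW with MY:YW = 4:1 ⇒ Y is an affine combination of earlier points and hence also affine-linear in λ
3. Z is the midpoint of WY ⇒ Z is an affine combination of earlier points and hence also affine-linear in λ
4. R lies on line DY with DR:RY = 4:3 ⇒ R is an affine combination of earlier points and hence also affine-linear in λ
5. B is the centroid of triangle WMF ⇒ B is an affine combination of earlier points and hence also affine-linear in λ
Every point depending on W is an affine combination of W and λ-independent points, so each such coordinate is linear in λ; the λ² term in each signed area is a multiple of (D−F)×(D−F) = 0, so 2·[YBM] and 2·[RZF] are each linear in λ. Evaluating at λ=0 and λ=1:
  2·[YBM] = -4/15·λ,   2·[RZF] = -2/35·λ + 3/70
So [YBM]:[RZF] = (-4/15·λ) / (-2/35·λ + 3/70). Setting this equal to 56/15:
  -4/15·λ = 56/15·(-2/35·λ + 3/70)  ⇒  λ = -3
Then r = λ/(1−λ) = (-3)/(4) = -3/4. Check: with r = -3/4, W = (-3, 0) and [YBM]:[RZF] = 56/15 as required.

r = -3/4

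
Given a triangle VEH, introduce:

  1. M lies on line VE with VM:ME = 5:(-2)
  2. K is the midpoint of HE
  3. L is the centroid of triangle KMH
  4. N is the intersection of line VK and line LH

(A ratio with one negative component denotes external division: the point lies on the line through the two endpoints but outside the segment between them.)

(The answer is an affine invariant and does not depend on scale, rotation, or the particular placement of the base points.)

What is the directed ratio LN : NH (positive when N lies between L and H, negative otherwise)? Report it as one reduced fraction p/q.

Choose coordinates V = (0, 0), E = (1, 0), H = (0, 1).
1. M lies on line VE with VM:ME = 5:(-2) ⇒ M = (5/3, 0)
2. K is the midpoint of HE ⇒ K = (1/2, 1/2)
3. L is the centroid of triangle KMH ⇒ L = (13/18, 1/2)
4. N is the intersection of line VK and line LH ⇒ N = (13/22, 13/22)
N = L + t·(H−L) with t = 2/11, so LN:NH = t:(1−t) = 2/11:9/11

LN:NH = 2/9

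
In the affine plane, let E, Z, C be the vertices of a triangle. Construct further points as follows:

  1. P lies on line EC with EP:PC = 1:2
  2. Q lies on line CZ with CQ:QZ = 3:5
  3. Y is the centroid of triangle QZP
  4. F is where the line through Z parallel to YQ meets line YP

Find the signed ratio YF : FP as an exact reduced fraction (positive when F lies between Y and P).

Choose coordinates E = (0, 0), Z = (1, 0), C = (0, 1).
1. P lies on line EC with EP:PC = 1:2 ⇒ P = (0, 1/3)
2. Q lies on line CZ with CQ:QZ = 3:5 ⇒ Q = (3/8, 5/8)
3. Y is the centroid of triangle QZP ⇒ Y = (11/24, 23/72)
4. F is where the line through Z parallel to YQ meets line YP ⇒ F = (11/12, 11/36)
F = Y + t·(P−Y) with t = -1, so YF:FP = t:(1−t) = -1:2

YF:FP = -1/2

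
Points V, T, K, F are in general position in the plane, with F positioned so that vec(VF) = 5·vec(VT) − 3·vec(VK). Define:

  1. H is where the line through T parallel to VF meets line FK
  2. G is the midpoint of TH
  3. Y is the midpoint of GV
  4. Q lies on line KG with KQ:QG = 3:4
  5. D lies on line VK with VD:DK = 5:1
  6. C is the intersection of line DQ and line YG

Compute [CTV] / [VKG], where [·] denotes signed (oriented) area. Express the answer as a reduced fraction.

[CTV]:[VKG] = -3/11

Work in coordinates with V = (0, 0), T = (1, 0), K = (0, 1), F = (5, -3).
1. H is where the line through T parallel to VF meets line FK ⇒ H = (2, -3/5)
2. G is the midpoint of TH ⇒ G = (3/2, -3/10)
3. Y is the midpoint of GV ⇒ Y = (3/4, -3/20)
4. Q lies on line KG with KQ:QG = 3:4 ⇒ Q = (9/14, 31/70)
5. D lies on line VK with VD:DK = 5:1 ⇒ D = (0, 5/6)
6. C is the intersection of line DQ and line YG ⇒ C = (45/22, -9/22)
2·[CTV] = 9/22, 2·[VKG] = -3/2
[CTV]:[VKG] = 9/22:-3/2 = -3/11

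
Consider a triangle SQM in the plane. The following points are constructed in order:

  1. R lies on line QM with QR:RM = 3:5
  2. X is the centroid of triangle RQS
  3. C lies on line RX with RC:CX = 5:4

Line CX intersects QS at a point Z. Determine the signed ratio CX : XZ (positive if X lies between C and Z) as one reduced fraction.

CX:XZ = 8/9

Work in coordinates with S = (0, 0), Q = (1, 0), M = (0, 1).
1. R lies on line QM with QR:RM = 3:5 ⇒ R = (5/8, 3/8)
2. X is the centroid of triangle RQS ⇒ X = (13/24, 1/8)
3. C lies on line RX with RC:CX = 5:4 ⇒ C = (125/216, 17/72)
line CX meets QS at Z = (1/2, 0)
X = C + t·(Z−C) with t = 8/17, so CX:XZ = 8/17:9/17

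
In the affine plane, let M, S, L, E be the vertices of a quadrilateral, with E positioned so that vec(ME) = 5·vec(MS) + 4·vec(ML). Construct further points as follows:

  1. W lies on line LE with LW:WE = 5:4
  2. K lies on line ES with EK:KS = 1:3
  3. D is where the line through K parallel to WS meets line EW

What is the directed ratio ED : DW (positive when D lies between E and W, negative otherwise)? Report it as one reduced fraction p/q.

Work in coordinates with M = (0, 0), S = (1, 0), L = (0, 1), E = (5, 4).
1. W lies on line LE with LW:WE = 5:4 ⇒ W = (25/9, 8/3)
2. K lies on line ES with EK:KS = 1:3 ⇒ K = (4, 3)
3. D is where the line through K parallel to WS meets line EW ⇒ D = (40/9, 11/3)
D = E + t·(W−E) with t = 1/4, so ED:DW = t:(1−t) = 1/4:3/4

ED:DW = 1/3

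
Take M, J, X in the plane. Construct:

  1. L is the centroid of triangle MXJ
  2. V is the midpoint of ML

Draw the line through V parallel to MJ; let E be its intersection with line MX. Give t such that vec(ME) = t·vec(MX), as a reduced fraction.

Set M = (0, 0), J = (1, 0), X = (0, 1); any affine frame gives the same invariant.
1. L is the centroid of triangle MXJ ⇒ L = (1/3, 1/3)
2. V is the midpoint of ML ⇒ V = (1/6, 1/6)
through V parallel to MJ: direction (1, 0); meets MX at E = (0, 1/6)
E = M + t·(X−M) with t = 1/6

t = 1/6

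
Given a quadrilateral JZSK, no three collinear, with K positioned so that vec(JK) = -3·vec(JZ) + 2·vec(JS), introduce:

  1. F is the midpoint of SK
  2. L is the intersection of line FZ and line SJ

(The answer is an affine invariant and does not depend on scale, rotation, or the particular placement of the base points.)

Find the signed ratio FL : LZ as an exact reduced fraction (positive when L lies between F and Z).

Assign J = (0, 0), Z = (1, 0), S = (0, 1), K = (-3, 2) — the answer is frame-independent, so this choice is without loss of generality.
1. F is the midpoint of SK ⇒ F = (-3/2, 3/2)
2. L is the intersection of line FZ and line SJ ⇒ L = (0, 3/5)
L = F + t·(Z−F) with t = 3/5, so FL:LZ = t:(1−t) = 3/5:2/5

FL:LZ = 3/2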